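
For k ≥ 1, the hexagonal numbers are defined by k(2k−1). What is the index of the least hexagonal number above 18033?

Solve n(2n−1) > 18033 for integer n.
The largest n with value ≤ 18033 is 95 (since 17955 ≤ 18033 < 18336), so the first above is n = 96, value 18336.

96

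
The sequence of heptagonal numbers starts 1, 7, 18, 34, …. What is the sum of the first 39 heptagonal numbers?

50180

Σ i(5i−3)/2 = (5Σi² − 3Σi) / 2 over i = 1..39.
Σi = 780 and Σi² = 20540.
(5·20540 − 3·780) / 2 = 100360/2 = 50180.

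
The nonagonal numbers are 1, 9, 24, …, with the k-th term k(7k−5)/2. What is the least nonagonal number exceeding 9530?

9699

Solve n(7n−5)/2 > 9530 for integer n.
The largest n with value ≤ 9530 is 52 (since 9334 ≤ 9530 < 9699), so the first above is n = 53, value 9699.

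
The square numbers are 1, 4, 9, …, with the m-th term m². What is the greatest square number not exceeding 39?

36

Solve n² ≤ 39 for integer n.
n = 6 gives 36 ≤ 39, while n = 7 gives 49 > 39; so the answer is 36.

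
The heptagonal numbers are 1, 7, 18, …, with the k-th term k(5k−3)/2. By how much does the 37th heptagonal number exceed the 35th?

357

37·(5·37 − 3)/2 = 3367 and 35·(5·35 − 3)/2 = 3010.
Difference: 3367 − 3010 = 357.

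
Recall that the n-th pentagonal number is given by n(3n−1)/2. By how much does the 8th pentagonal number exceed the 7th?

Consecutive pentagonal numbers differ by 3n − 2: here 3·8 − 2 = 22.

22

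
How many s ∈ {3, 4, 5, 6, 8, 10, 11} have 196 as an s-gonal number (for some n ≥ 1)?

s = 3: P(3, 19) = 190 and P(3, 20) = 210; 196 is not s-gonal.
s = 4: P(4, 14) = 196. ✓
s = 5: P(5, 11) = 176 and P(5, 12) = 210; 196 is not s-gonal.
s = 6: P(6, 10) = 190 and P(6, 11) = 231; 196 is not s-gonal.
s = 8: P(8, 8) = 176 and P(8, 9) = 225; 196 is not s-gonal.
s = 10: P(10, 7) = 175 and P(10, 8) = 232; 196 is not s-gonal.
s = 11: P(11, 7) = 196. ✓
Hits: s ∈ {4, 11} → 2.

2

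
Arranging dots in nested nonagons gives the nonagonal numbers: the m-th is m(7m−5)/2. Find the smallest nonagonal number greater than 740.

Solve n(7n−5)/2 > 740 for integer n.
The largest n with value ≤ 740 is 14 (since 651 ≤ 740 < 750), so the first above is n = 15, value 750.

750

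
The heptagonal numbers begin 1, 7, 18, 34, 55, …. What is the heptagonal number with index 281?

196981

281·(5·281 − 3)/2 = 281·1402/2 = 281·701 = 196981.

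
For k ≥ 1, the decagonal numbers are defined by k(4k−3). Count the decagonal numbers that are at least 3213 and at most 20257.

The n-th decagonal number is n(4n−3).
Smallest index with value ≥ 3213: n = 29 (giving 3277).
Largest index with value ≤ 20257: n = 71 (giving 19951).
Indices 29 through 71: 43 terms.

43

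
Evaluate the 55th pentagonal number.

4510

55·(3·55 − 1)/2 = 55·164/2 = 55·82 = 4510.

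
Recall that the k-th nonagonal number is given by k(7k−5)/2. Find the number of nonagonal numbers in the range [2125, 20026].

52

The n-th nonagonal number is n(7n−5)/2.
Smallest index with value ≥ 2125: n = 25 (giving 2125).
Largest index with value ≤ 20026: n = 76 (giving 20026).
Indices 25 through 76: 52 terms.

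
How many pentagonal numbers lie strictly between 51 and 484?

The n-th pentagonal number is n(3n−1)/2.
Smallest index with value > 51: n = 7 (giving 70).
Largest index with value < 484: n = 18 (giving 477).
Indices 7 through 18: 12 terms.

12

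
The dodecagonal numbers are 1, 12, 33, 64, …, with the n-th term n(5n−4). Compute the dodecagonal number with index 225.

252225

The 225th dodecagonal number is n(5n−4) with n = 225.
225·(5·225 − 4) = 225·1121 = 252225.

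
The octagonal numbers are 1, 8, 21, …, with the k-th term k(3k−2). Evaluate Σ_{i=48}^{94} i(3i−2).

Σ i(3i−2) = 3Σi² − 2Σi over i = 48..94.
Σi = 4465 − 1128 = 3337 and Σi² = 281295 − 35720 = 245575.
3·245575 − 2·3337 = 730051.

730051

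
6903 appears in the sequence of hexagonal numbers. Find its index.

Set n(2n−1) = 6903, giving 2n² − n − 6903 = 0.
The discriminant is 1 + 8·6903 = 55225, and √55225 = 235.
So n = (1 + 235) / 4 = 236/4 = 59.
Check: 59·(2·59 − 1) = 6903. ✓

59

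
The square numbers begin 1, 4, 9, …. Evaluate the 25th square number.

625

25² = 625.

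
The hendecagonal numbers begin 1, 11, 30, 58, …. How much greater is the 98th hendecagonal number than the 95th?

98·(9·98 − 7)/2 = 42875 and 95·(9·95 − 7)/2 = 40280.
Difference: 42875 − 40280 = 2595.

2595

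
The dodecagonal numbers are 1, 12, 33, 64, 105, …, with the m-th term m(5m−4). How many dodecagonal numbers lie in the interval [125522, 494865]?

The n-th dodecagonal number is n(5n−4).
Smallest index with value ≥ 125522: n = 159 (giving 125769).
Largest index with value ≤ 494865: n = 315 (giving 494865).
Indices 159 through 315: 157 terms.

157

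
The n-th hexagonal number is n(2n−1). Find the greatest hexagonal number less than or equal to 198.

Solve n(2n−1) ≤ 198 for integer n.
n = 10 gives 190 ≤ 198, while n = 11 gives 231 > 198; so the answer is 190.

190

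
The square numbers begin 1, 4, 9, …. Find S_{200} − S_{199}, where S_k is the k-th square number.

n² − (n−1)² = 2n − 1, so 200² − 199² = 2·200 − 1 = 399.

399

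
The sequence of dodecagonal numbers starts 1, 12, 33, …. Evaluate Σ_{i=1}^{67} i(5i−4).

503438

Σ i(5i−4) = 5Σi² − 4Σi over i = 1..67.
Σi = 2278 and Σi² = 102510.
5·102510 − 4·2278 = 503438.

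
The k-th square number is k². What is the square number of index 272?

73984

272² = 73984.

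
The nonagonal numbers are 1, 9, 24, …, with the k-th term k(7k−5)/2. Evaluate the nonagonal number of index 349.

349·(7·349 − 5)/2 = 349·2438/2 = 349·1219 = 425431.

425431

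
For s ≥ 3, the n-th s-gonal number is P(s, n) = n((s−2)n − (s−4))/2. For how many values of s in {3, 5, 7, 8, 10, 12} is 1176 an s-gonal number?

1

s = 3: P(3, 48) = 1176. ✓
s = 5: P(5, 28) = 1162 and P(5, 29) = 1247; 1176 is not s-gonal.
s = 7: P(7, 21) = 1071 and P(7, 22) = 1177; 1176 is not s-gonal.
s = 8: P(8, 20) = 1160 and P(8, 21) = 1281; 1176 is not s-gonal.
s = 10: P(10, 17) = 1105 and P(10, 18) = 1242; 1176 is not s-gonal.
s = 12: P(12, 15) = 1065 and P(12, 16) = 1216; 1176 is not s-gonal.
Hits: s ∈ {3} → 1.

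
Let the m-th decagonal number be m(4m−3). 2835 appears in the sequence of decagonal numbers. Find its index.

Set n(4n−3) = 2835, giving 4n² − 3n − 2835 = 0.
The discriminant is 9 + 16·2835 = 45369, and √45369 = 213.
So n = (3 + 213) / 8 = 216/8 = 27.

27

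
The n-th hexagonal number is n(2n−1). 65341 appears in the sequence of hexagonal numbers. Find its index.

Set n(2n−1) = 65341, giving 2n² − n − 65341 = 0.
The discriminant is 1 + 8·65341 = 522729, and √522729 = 723.
So n = (1 + 723) / 4 = 724/4 = 181.
Check: 181·(2·181 − 1) = 65341. ✓

181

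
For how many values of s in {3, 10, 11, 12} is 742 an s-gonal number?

1

s = 3: P(3, 38) = 741 and P(3, 39) = 780; 742 is not s-gonal.
s = 10: P(10, 14) = 742. ✓
s = 11: P(11, 13) = 715 and P(11, 14) = 833; 742 is not s-gonal.
s = 12: P(12, 12) = 672 and P(12, 13) = 793; 742 is not s-gonal.
Hits: s ∈ {10} → 1.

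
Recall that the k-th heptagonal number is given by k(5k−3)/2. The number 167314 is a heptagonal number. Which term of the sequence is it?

Set n(5n−3)/2 = 167314, giving 5n² − 3n − 334628 = 0.
The discriminant is 9 + 40·167314 = 6692569, and √6692569 = 2587.
So n = (3 + 2587) / 10 = 2590/10 = 259.
Check: 259·(5·259 − 3)/2 = 167314. ✓

259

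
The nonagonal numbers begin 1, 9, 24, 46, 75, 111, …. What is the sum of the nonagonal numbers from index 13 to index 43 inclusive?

Σ i(7i−5)/2 = (7Σi² − 5Σi) / 2 over i = 13..43.
Σi = 946 − 78 = 868 and Σi² = 27434 − 650 = 26784.
(7·26784 − 5·868) / 2 = 183148/2 = 91574.

91574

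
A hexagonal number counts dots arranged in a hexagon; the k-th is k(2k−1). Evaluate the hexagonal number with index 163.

The 163rd hexagonal number is n(2n−1) with n = 163.
163·(2·163 − 1) = 163·325 = 52975.

52975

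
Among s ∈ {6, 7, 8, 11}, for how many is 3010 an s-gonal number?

1

s = 6: P(6, 39) = 3003 and P(6, 40) = 3160; 3010 is not s-gonal.
s = 7: P(7, 35) = 3010. ✓
s = 8: P(8, 32) = 3008 and P(8, 33) = 3201; 3010 is not s-gonal.
s = 11: P(11, 26) = 2951 and P(11, 27) = 3186; 3010 is not s-gonal.
Hits: s ∈ {7} → 1.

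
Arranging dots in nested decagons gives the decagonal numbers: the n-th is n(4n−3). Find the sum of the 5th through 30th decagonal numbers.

36335

Σ i(4i−3) = 4Σi² − 3Σi over i = 5..30.
Σi = 465 − 10 = 455 and Σi² = 9455 − 30 = 9425.
4·9425 − 3·455 = 36335.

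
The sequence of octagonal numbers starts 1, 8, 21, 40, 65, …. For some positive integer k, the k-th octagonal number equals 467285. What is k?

Set n(3n−2) = 467285, giving 3n² − 2n − 467285 = 0.
The discriminant is 4 + 12·467285 = 5607424, and √5607424 = 2368.
So n = (2 + 2368) / 6 = 2370/6 = 395.
Check: 395·(3·395 − 2) = 467285. ✓

395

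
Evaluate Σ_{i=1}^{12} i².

Σ_{i=1}^{12} i² = 12·13·25/6 = 650.

650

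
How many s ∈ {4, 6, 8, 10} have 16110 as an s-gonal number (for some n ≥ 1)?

1

s = 4: P(4, 126) = 15876 and P(4, 127) = 16129; 16110 is not s-gonal.
s = 6: P(6, 90) = 16110. ✓
s = 8: P(8, 73) = 15841 and P(8, 74) = 16280; 16110 is not s-gonal.
s = 10: P(10, 63) = 15687 and P(10, 64) = 16192; 16110 is not s-gonal.
Hits: s ∈ {6} → 1.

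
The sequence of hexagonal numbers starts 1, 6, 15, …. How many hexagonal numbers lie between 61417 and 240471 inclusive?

The n-th hexagonal number is n(2n−1).
Smallest index with value ≥ 61417: n = 176 (giving 61776).
Largest index with value ≤ 240471: n = 347 (giving 240471).
Indices 176 through 347: 172 terms.

172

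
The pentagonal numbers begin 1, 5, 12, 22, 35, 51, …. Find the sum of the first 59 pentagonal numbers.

104430

Σ i(3i−1)/2 = (3Σi² − Σi) / 2 over i = 1..59.
Σi = 1770 and Σi² = 70210.
(3·70210 − 1·1770) / 2 = 208860/2 = 104430.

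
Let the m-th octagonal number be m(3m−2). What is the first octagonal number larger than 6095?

Solve n(3n−2) > 6095 for integer n.
The largest n with value ≤ 6095 is 45 (since 5985 ≤ 6095 < 6256), so the first above is n = 46, value 6256.

6256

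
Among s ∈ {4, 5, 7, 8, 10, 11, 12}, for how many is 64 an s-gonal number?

s = 4: P(4, 8) = 64. ✓
s = 5: P(5, 6) = 51 and P(5, 7) = 70; 64 is not s-gonal.
s = 7: P(7, 5) = 55 and P(7, 6) = 81; 64 is not s-gonal.
s = 8: P(8, 4) = 40 and P(8, 5) = 65; 64 is not s-gonal.
s = 10: P(10, 4) = 52 and P(10, 5) = 85; 64 is not s-gonal.
s = 11: P(11, 4) = 58 and P(11, 5) = 95; 64 is not s-gonal.
s = 12: P(12, 4) = 64. ✓
Hits: s ∈ {4, 12} → 2.

2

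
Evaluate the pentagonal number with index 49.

3577

The 49th pentagonal number is n(3n−1)/2 with n = 49.
49·(3·49 − 1)/2 = 49·146/2 = 49·73 = 3577.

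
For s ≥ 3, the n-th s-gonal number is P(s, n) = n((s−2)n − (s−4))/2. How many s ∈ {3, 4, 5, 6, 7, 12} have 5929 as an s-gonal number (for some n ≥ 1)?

2

s = 3: P(3, 108) = 5886 and P(3, 109) = 5995; 5929 is not s-gonal.
s = 4: P(4, 77) = 5929. ✓
s = 5: P(5, 63) = 5922 and P(5, 64) = 6112; 5929 is not s-gonal.
s = 6: P(6, 54) = 5778 and P(6, 55) = 5995; 5929 is not s-gonal.
s = 7: P(7, 49) = 5929. ✓
s = 12: P(12, 34) = 5644 and P(12, 35) = 5985; 5929 is not s-gonal.
Hits: s ∈ {4, 7} → 2.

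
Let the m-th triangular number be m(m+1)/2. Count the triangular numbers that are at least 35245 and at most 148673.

The n-th triangular number is n(n+1)/2.
Smallest index with value ≥ 35245: n = 265 (giving 35245).
Largest index with value ≤ 148673: n = 544 (giving 148240).
Indices 265 through 544: 280 terms.

280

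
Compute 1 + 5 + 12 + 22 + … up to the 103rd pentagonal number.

551668

Σ i(3i−1)/2 = (3Σi² − Σi) / 2 over i = 1..103.
Σi = 5356 and Σi² = 369564.
(3·369564 − 1·5356) / 2 = 1103336/2 = 551668.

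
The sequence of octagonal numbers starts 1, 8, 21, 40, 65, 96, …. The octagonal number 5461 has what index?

43

Set n(3n−2) = 5461, giving 3n² − 2n − 5461 = 0.
The discriminant is 4 + 12·5461 = 65536, and √65536 = 256.
So n = (2 + 256) / 6 = 258/6 = 43.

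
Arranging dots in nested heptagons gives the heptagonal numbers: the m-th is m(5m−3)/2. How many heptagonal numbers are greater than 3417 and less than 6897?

The n-th heptagonal number is n(5n−3)/2.
Smallest index with value > 3417: n = 38 (giving 3553).
Largest index with value < 6897: n = 52 (giving 6682).
Indices 38 through 52: 15 terms.

15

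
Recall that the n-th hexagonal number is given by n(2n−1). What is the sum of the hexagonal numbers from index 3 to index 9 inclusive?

Σ i(2i−1) = 2Σi² − Σi over i = 3..9.
Σi = 45 − 3 = 42 and Σi² = 285 − 5 = 280.
2·280 − 1·42 = 518.

518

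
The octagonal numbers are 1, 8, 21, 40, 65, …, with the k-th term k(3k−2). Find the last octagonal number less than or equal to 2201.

2133

Solve n(3n−2) ≤ 2201 for integer n.
n = 27 gives 2133 ≤ 2201, while n = 28 gives 2296 > 2201; so the answer is 2133.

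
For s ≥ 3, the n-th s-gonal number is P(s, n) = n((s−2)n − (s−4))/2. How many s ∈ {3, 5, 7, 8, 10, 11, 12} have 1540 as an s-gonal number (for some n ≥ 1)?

s = 3: P(3, 55) = 1540. ✓
s = 5: P(5, 32) = 1520 and P(5, 33) = 1617; 1540 is not s-gonal.
s = 7: P(7, 25) = 1525 and P(7, 26) = 1651; 1540 is not s-gonal.
s = 8: P(8, 22) = 1408 and P(8, 23) = 1541; 1540 is not s-gonal.
s = 10: P(10, 20) = 1540. ✓
s = 11: P(11, 18) = 1395 and P(11, 19) = 1558; 1540 is not s-gonal.
s = 12: P(12, 17) = 1377 and P(12, 18) = 1548; 1540 is not s-gonal.
Hits: s ∈ {3, 10} → 2.

2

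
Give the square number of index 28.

The 28th square number is n² with n = 28.
28² = 784.

784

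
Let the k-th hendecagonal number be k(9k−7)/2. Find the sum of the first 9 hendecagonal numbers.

1125

Σ i(9i−7)/2 = (9Σi² − 7Σi) / 2 over i = 1..9.
Σi = 45 and Σi² = 285.
(9·285 − 7·45) / 2 = 2250/2 = 1125.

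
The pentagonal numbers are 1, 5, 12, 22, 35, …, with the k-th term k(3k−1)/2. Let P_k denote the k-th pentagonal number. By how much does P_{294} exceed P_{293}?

Consecutive pentagonal numbers differ by 3n − 2: here 3·294 − 2 = 880.

880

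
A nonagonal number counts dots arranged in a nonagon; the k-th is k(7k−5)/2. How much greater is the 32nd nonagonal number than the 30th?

429

32·(7·32 − 5)/2 = 3504 and 30·(7·30 − 5)/2 = 3075.
Difference: 3504 − 3075 = 429.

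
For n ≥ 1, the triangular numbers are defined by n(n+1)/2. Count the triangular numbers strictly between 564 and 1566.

The n-th triangular number is n(n+1)/2.
Smallest index with value > 564: n = 34 (giving 595).
Largest index with value < 1566: n = 55 (giving 1540).
Indices 34 through 55: 22 terms.

22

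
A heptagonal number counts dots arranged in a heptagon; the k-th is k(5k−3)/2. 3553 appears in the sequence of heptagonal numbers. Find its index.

Set n(5n−3)/2 = 3553, giving 5n² − 3n − 7106 = 0.
The discriminant is 9 + 40·3553 = 142129, and √142129 = 377.
So n = (3 + 377) / 10 = 380/10 = 38.
Check: 38·(5·38 − 3)/2 = 3553. ✓

38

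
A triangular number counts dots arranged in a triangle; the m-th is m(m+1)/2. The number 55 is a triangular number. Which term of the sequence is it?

10

Set n(n+1)/2 = 55, giving n² + n − 110 = 0.
The discriminant is 1 + 8·55 = 441, and √441 = 21.
So n = (-1 + 21) / 2 = 20/2 = 10.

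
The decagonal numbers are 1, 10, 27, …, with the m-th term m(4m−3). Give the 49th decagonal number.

The 49th decagonal number is n(4n−3) with n = 49.
49·(4·49 − 3) = 49·193 = 9457.

9457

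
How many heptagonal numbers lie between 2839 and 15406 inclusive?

The n-th heptagonal number is n(5n−3)/2.
Smallest index with value ≥ 2839: n = 34 (giving 2839).
Largest index with value ≤ 15406: n = 78 (giving 15093).
Indices 34 through 78: 45 terms.

45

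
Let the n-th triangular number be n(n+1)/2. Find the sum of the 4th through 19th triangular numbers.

Σ i(i+1)/2 = (Σi² + Σi) / 2 over i = 4..19.
Σi = 190 − 6 = 184 and Σi² = 2470 − 14 = 2456.
(1·2456 + 1·184) / 2 = 2640/2 = 1320.

1320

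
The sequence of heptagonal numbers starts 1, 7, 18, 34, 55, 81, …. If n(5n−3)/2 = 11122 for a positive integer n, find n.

Set n(5n−3)/2 = 11122, giving 5n² − 3n − 22244 = 0.
The discriminant is 9 + 40·11122 = 444889, and √444889 = 667.
So n = (3 + 667) / 10 = 670/10 = 67.

67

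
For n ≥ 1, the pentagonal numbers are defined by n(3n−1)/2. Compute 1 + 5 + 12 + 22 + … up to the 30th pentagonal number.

13950

Σ i(3i−1)/2 = (3Σi² − Σi) / 2 over i = 1..30.
Σi = 465 and Σi² = 9455.
(3·9455 − 1·465) / 2 = 27900/2 = 13950.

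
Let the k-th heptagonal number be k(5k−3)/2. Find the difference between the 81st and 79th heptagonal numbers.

81·(5·81 − 3)/2 = 16281 and 79·(5·79 − 3)/2 = 15484.
Difference: 16281 − 15484 = 797.

797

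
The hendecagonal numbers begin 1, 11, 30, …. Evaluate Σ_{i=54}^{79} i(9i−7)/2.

517933

Σ i(9i−7)/2 = (9Σi² − 7Σi) / 2 over i = 54..79.
Σi = 3160 − 1431 = 1729 and Σi² = 167480 − 51039 = 116441.
(9·116441 − 7·1729) / 2 = 1035866/2 = 517933.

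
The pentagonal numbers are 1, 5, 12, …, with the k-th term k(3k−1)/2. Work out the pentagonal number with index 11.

The 11th pentagonal number is n(3n−1)/2 with n = 11.
11·(3·11 − 1)/2 = 11·32/2 = 11·16 = 176.

176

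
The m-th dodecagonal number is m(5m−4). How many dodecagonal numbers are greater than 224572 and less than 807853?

The n-th dodecagonal number is n(5n−4).
Smallest index with value > 224572: n = 213 (giving 225993).
Largest index with value < 807853: n = 402 (giving 806412).
Indices 213 through 402: 190 terms.

190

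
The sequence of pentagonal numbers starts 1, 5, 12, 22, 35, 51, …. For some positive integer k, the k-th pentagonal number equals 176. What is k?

Set n(3n−1)/2 = 176, giving 3n² − n − 352 = 0.
So n = (1 + 65) / 6 = 66/6 = 11.
Check: 11·(3·11 − 1)/2 = 176. ✓

11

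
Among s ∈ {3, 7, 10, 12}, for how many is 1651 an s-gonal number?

s = 3: P(3, 56) = 1596 and P(3, 57) = 1653; 1651 is not s-gonal.
s = 7: P(7, 26) = 1651. ✓
s = 10: P(10, 20) = 1540 and P(10, 21) = 1701; 1651 is not s-gonal.
s = 12: P(12, 18) = 1548 and P(12, 19) = 1729; 1651 is not s-gonal.
Hits: s ∈ {7} → 1.

1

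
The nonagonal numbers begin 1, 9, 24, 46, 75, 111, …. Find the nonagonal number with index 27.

2484

The 27th nonagonal number is n(7n−5)/2 with n = 27.
27·(7·27 − 5)/2 = 27·184/2 = 27·92 = 2484.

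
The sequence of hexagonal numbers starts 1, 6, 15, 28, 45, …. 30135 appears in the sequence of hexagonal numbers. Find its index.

Set n(2n−1) = 30135, giving 2n² − n − 30135 = 0.
The discriminant is 1 + 8·30135 = 241081, and √241081 = 491.
So n = (1 + 491) / 4 = 492/4 = 123.
Check: 123·(2·123 − 1) = 30135. ✓

123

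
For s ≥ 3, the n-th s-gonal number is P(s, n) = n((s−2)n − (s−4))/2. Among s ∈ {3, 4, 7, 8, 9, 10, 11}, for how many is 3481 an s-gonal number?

s = 3: P(3, 82) = 3403 and P(3, 83) = 3486; 3481 is not s-gonal.
s = 4: P(4, 59) = 3481. ✓
s = 7: P(7, 37) = 3367 and P(7, 38) = 3553; 3481 is not s-gonal.
s = 8: P(8, 34) = 3400 and P(8, 35) = 3605; 3481 is not s-gonal.
s = 9: P(9, 31) = 3286 and P(9, 32) = 3504; 3481 is not s-gonal.
s = 10: P(10, 29) = 3277 and P(10, 30) = 3510; 3481 is not s-gonal.
s = 11: P(11, 28) = 3430 and P(11, 29) = 3683; 3481 is not s-gonal.
Hits: s ∈ {4} → 1.

1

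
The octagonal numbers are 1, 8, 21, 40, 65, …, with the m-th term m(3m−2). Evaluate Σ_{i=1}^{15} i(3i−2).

Σ i(3i−2) = 3Σi² − 2Σi over i = 1..15.
Σi = 120 and Σi² = 1240.
3·1240 − 2·120 = 3480.

3480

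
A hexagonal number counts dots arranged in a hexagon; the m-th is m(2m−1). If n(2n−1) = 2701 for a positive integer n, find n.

37

Set n(2n−1) = 2701, giving 2n² − n − 2701 = 0.
The discriminant is 1 + 8·2701 = 21609, and √21609 = 147.
So n = (1 + 147) / 4 = 148/4 = 37.
Check: 37·(2·37 − 1) = 2701. ✓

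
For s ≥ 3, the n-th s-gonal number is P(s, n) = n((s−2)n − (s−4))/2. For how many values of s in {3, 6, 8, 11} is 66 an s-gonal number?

2

s = 3: P(3, 11) = 66. ✓
s = 6: P(6, 6) = 66. ✓
s = 8: P(8, 5) = 65 and P(8, 6) = 96; 66 is not s-gonal.
s = 11: P(11, 4) = 58 and P(11, 5) = 95; 66 is not s-gonal.
Hits: s ∈ {3, 6} → 2.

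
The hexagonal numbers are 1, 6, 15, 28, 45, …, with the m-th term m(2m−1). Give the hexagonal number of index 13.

325

The 13th hexagonal number is n(2n−1) with n = 13.
13·(2·13 − 1) = 13·25 = 325.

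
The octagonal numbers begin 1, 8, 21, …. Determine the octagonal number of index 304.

The 304th octagonal number is n(3n−2) with n = 304.
304·(3·304 − 2) = 304·910 = 276640.

276640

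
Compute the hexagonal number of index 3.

15

The 3rd hexagonal number is n(2n−1) with n = 3.
3·(2·3 − 1) = 3·5 = 15.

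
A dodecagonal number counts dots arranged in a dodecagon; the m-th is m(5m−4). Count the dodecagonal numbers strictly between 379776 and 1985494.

354

The n-th dodecagonal number is n(5n−4).
Smallest index with value > 379776: n = 277 (giving 382537).
Largest index with value < 1985494: n = 630 (giving 1981980).
Indices 277 through 630: 354 terms.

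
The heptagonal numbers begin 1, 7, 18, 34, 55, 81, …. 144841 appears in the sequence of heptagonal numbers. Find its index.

241

Set n(5n−3)/2 = 144841, giving 5n² − 3n − 289682 = 0.
The discriminant is 9 + 40·144841 = 5793649, and √5793649 = 2407.
So n = (3 + 2407) / 10 = 2410/10 = 241.
Check: 241·(5·241 − 3)/2 = 144841. ✓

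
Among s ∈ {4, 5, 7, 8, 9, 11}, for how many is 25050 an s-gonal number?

1

s = 4: P(4, 158) = 24964 and P(4, 159) = 25281; 25050 is not s-gonal.
s = 5: P(5, 129) = 24897 and P(5, 130) = 25285; 25050 is not s-gonal.
s = 7: P(7, 100) = 24850 and P(7, 101) = 25351; 25050 is not s-gonal.
s = 8: P(8, 91) = 24661 and P(8, 92) = 25208; 25050 is not s-gonal.
s = 9: P(9, 84) = 24486 and P(9, 85) = 25075; 25050 is not s-gonal.
s = 11: P(11, 75) = 25050. ✓
Hits: s ∈ {11} → 1.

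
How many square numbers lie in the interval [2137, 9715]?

The n-th square number is n².
Smallest index with value ≥ 2137: n = 47 (giving 2209).
Largest index with value ≤ 9715: n = 98 (giving 9604).
Indices 47 through 98: 52 terms.

52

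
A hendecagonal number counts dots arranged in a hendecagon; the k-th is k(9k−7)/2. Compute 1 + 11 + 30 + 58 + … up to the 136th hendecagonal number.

3782296

Σ i(9i−7)/2 = (9Σi² − 7Σi) / 2 over i = 1..136.
Σi = 9316 and Σi² = 847756.
(9·847756 − 7·9316) / 2 = 7564592/2 = 3782296.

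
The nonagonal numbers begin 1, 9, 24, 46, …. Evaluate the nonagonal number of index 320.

357600

The 320th nonagonal number is n(7n−5)/2 with n = 320.
320·(7·320 − 5)/2 = 320·2235/2 = 357600.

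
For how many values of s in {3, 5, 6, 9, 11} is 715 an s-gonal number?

s = 3: P(3, 37) = 703 and P(3, 38) = 741; 715 is not s-gonal.
s = 5: P(5, 22) = 715. ✓
s = 6: P(6, 19) = 703 and P(6, 20) = 780; 715 is not s-gonal.
s = 9: P(9, 14) = 651 and P(9, 15) = 750; 715 is not s-gonal.
s = 11: P(11, 13) = 715. ✓
Hits: s ∈ {5, 11} → 2.

2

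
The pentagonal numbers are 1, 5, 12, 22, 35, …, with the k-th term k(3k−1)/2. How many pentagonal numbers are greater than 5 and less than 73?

5

The n-th pentagonal number is n(3n−1)/2.
Smallest index with value > 5: n = 3 (giving 12).
Largest index with value < 73: n = 7 (giving 70).
Indices 3 through 7: 5 terms.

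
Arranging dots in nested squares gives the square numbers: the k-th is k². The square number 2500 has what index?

We need n² = 2500, so n = √2500 = 50.

50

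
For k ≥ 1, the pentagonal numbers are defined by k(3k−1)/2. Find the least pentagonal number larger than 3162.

3290

Solve n(3n−1)/2 > 3162 for integer n.
The largest n with value ≤ 3162 is 46 (since 3151 ≤ 3162 < 3290), so the first above is n = 47, value 3290.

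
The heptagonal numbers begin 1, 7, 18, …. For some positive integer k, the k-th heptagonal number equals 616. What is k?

Set n(5n−3)/2 = 616, giving 5n² − 3n − 1232 = 0.
The discriminant is 9 + 40·616 = 24649, and √24649 = 157.
So n = (3 + 157) / 10 = 160/10 = 16.

16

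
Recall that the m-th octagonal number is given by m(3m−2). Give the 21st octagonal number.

1281

The 21st octagonal number is n(3n−2) with n = 21.
21·(3·21 − 2) = 21·61 = 1281.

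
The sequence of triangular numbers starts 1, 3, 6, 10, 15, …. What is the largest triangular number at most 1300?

Solve n(n+1)/2 ≤ 1300 for integer n.
n = 50 gives 1275 ≤ 1300, while n = 51 gives 1326 > 1300; so the answer is 1275.

1275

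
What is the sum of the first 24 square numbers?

Σ_{i=1}^{24} i² = 24·25·49/6 = 4900.

4900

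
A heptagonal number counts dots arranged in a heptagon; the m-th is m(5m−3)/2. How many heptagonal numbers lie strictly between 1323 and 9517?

The n-th heptagonal number is n(5n−3)/2.
Smallest index with value > 1323: n = 24 (giving 1404).
Largest index with value < 9517: n = 61 (giving 9211).
Indices 24 through 61: 38 terms.

38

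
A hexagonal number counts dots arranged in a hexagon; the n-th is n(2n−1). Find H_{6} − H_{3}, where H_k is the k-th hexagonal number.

6·(2·6 − 1) = 66 and 3·(2·3 − 1) = 15.
Difference: 66 − 15 = 51.

51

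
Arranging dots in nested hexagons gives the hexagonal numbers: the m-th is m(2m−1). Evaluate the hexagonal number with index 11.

231

11·(2·11 − 1) = 11·21 = 231.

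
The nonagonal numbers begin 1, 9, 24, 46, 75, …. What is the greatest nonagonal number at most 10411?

10071

Solve n(7n−5)/2 ≤ 10411 for integer n.
n = 54 gives 10071 ≤ 10411, while n = 55 gives 10450 > 10411; so the answer is 10071.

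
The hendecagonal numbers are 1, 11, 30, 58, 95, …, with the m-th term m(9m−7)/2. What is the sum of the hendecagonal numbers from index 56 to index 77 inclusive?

436667

Σ i(9i−7)/2 = (9Σi² − 7Σi) / 2 over i = 56..77.
Σi = 3003 − 1540 = 1463 and Σi² = 155155 − 56980 = 98175.
(9·98175 − 7·1463) / 2 = 873334/2 = 436667.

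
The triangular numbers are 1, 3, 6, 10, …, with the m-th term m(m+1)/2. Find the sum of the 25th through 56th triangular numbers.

Σ i(i+1)/2 = (Σi² + Σi) / 2 over i = 25..56.
Σi = 1596 − 300 = 1296 and Σi² = 60116 − 4900 = 55216.
(1·55216 + 1·1296) / 2 = 56512/2 = 28256.

28256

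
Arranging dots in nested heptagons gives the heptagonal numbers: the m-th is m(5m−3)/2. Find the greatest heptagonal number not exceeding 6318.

Solve n(5n−3)/2 ≤ 6318 for integer n.
n = 50 gives 6175 ≤ 6318, while n = 51 gives 6426 > 6318; so the answer is 6175.

6175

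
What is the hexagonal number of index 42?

42·(2·42 − 1) = 42·83 = 3486.

3486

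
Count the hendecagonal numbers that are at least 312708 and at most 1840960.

377

The n-th hendecagonal number is n(9n−7)/2.
Smallest index with value ≥ 312708: n = 264 (giving 312708).
Largest index with value ≤ 1840960: n = 640 (giving 1840960).
Indices 264 through 640: 377 terms.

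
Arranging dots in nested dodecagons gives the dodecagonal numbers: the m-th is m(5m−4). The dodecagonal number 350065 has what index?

Set n(5n−4) = 350065, giving 5n² − 4n − 350065 = 0.
So n = (4 + 2646) / 10 = 2650/10 = 265.

265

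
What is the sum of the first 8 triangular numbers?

120

Σ i(i+1)/2 = (Σi² + Σi) / 2 over i = 1..8.
Σi = 36 and Σi² = 204.
(1·204 + 1·36) / 2 = 240/2 = 120.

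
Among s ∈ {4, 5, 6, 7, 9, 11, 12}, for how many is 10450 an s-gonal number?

1

s = 4: P(4, 102) = 10404 and P(4, 103) = 10609; 10450 is not s-gonal.
s = 5: P(5, 83) = 10292 and P(5, 84) = 10542; 10450 is not s-gonal.
s = 6: P(6, 72) = 10296 and P(6, 73) = 10585; 10450 is not s-gonal.
s = 7: P(7, 64) = 10144 and P(7, 65) = 10465; 10450 is not s-gonal.
s = 9: P(9, 55) = 10450. ✓
s = 11: P(11, 48) = 10200 and P(11, 49) = 10633; 10450 is not s-gonal.
s = 12: P(12, 46) = 10396 and P(12, 47) = 10857; 10450 is not s-gonal.
Hits: s ∈ {9} → 1.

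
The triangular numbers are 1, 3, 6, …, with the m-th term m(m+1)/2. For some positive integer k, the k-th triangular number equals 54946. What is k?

331

Set n(n+1)/2 = 54946, giving n² + n − 109892 = 0.
So n = (-1 + 663) / 2 = 662/2 = 331.
Check: 331·332/2 = 54946. ✓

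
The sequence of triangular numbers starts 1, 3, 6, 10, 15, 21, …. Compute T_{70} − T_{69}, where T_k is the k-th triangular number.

70

Consecutive triangular numbers differ by n: T_{70} − T_{69} = 70.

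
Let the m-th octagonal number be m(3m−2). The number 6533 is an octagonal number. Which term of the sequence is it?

47

Set n(3n−2) = 6533, giving 3n² − 2n − 6533 = 0.
The discriminant is 4 + 12·6533 = 78400, and √78400 = 280.
So n = (2 + 280) / 6 = 282/6 = 47.
Check: 47·(3·47 − 2) = 6533. ✓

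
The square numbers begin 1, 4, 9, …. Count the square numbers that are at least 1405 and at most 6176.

41

The n-th square number is n².
Smallest index with value ≥ 1405: n = 38 (giving 1444).
Largest index with value ≤ 6176: n = 78 (giving 6084).
Indices 38 through 78: 41 terms.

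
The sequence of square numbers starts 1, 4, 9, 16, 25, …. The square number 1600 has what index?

We need n² = 1600, so n = √1600 = 40.
Check: 40² = 1600. ✓

40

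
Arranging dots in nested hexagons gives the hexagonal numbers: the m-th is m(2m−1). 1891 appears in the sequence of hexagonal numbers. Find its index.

Set n(2n−1) = 1891, giving 2n² − n − 1891 = 0.
So n = (1 + 123) / 4 = 124/4 = 31.
Check: 31·(2·31 − 1) = 1891. ✓

31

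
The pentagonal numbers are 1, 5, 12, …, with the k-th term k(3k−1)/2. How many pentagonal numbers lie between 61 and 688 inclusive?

15

The n-th pentagonal number is n(3n−1)/2.
Smallest index with value ≥ 61: n = 7 (giving 70).
Largest index with value ≤ 688: n = 21 (giving 651).
Indices 7 through 21: 15 terms.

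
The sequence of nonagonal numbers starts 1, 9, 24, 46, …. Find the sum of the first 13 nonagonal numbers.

Σ i(7i−5)/2 = (7Σi² − 5Σi) / 2 over i = 1..13.
Σi = 91 and Σi² = 819.
(7·819 − 5·91) / 2 = 5278/2 = 2639.

2639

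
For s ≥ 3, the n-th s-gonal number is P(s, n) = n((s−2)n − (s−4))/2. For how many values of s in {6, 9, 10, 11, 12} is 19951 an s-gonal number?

s = 6: P(6, 100) = 19900 and P(6, 101) = 20301; 19951 is not s-gonal.
s = 9: P(9, 75) = 19500 and P(9, 76) = 20026; 19951 is not s-gonal.
s = 10: P(10, 71) = 19951. ✓
s = 11: P(11, 66) = 19371 and P(11, 67) = 19966; 19951 is not s-gonal.
s = 12: P(12, 63) = 19593 and P(12, 64) = 20224; 19951 is not s-gonal.
Hits: s ∈ {10} → 1.

1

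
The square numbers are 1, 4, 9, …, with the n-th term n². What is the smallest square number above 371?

Solve n² > 371 for integer n.
The largest n with value ≤ 371 is 19 (since 361 ≤ 371 < 400), so the first above is n = 20, value 400.

400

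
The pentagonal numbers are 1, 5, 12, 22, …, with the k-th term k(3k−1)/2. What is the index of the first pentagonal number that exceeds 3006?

Solve n(3n−1)/2 > 3006 for integer n.
The largest n with value ≤ 3006 is 44 (since 2882 ≤ 3006 < 3015), so the first above is n = 45, value 3015.

45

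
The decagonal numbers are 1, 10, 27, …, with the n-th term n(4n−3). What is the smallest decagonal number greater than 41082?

Solve n(4n−3) > 41082 for integer n.
The largest n with value ≤ 41082 is 101 (since 40501 ≤ 41082 < 41310), so the first above is n = 102, value 41310.

41310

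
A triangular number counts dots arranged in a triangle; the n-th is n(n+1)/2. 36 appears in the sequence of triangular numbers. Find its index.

Set n(n+1)/2 = 36, giving n² + n − 72 = 0.
So n = (-1 + 17) / 2 = 16/2 = 8.

8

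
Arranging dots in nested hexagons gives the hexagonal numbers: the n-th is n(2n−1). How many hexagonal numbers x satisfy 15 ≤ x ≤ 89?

The n-th hexagonal number is n(2n−1).
Smallest index with value ≥ 15: n = 3 (giving 15).
Largest index with value ≤ 89: n = 6 (giving 66).
Indices 3 through 6: 4 terms.

4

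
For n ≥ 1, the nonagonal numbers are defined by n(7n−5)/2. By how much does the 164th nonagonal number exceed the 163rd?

1142

Consecutive nonagonal numbers differ by 7n − 6: here 7·164 − 6 = 1142.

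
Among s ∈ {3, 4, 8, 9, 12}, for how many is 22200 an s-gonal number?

1

s = 3: P(3, 210) = 22155 and P(3, 211) = 22366; 22200 is not s-gonal.
s = 4: P(4, 148) = 21904 and P(4, 149) = 22201; 22200 is not s-gonal.
s = 8: P(8, 86) = 22016 and P(8, 87) = 22533; 22200 is not s-gonal.
s = 9: P(9, 80) = 22200. ✓
s = 12: P(12, 67) = 22177 and P(12, 68) = 22848; 22200 is not s-gonal.
Hits: s ∈ {9} → 1.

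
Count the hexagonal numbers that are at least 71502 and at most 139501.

The n-th hexagonal number is n(2n−1).
Smallest index with value ≥ 71502: n = 190 (giving 72010).
Largest index with value ≤ 139501: n = 264 (giving 139128).
Indices 190 through 264: 75 terms.

75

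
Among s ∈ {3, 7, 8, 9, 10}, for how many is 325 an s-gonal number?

s = 3: P(3, 25) = 325. ✓
s = 7: P(7, 11) = 286 and P(7, 12) = 342; 325 is not s-gonal.
s = 8: P(8, 10) = 280 and P(8, 11) = 341; 325 is not s-gonal.
s = 9: P(9, 10) = 325. ✓
s = 10: P(10, 9) = 297 and P(10, 10) = 370; 325 is not s-gonal.
Hits: s ∈ {3, 9} → 2.

2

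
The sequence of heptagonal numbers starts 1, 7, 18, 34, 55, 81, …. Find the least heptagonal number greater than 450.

469

Solve n(5n−3)/2 > 450 for integer n.
The largest n with value ≤ 450 is 13 (since 403 ≤ 450 < 469), so the first above is n = 14, value 469.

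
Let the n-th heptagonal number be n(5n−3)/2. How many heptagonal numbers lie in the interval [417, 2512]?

The n-th heptagonal number is n(5n−3)/2.
Smallest index with value ≥ 417: n = 14 (giving 469).
Largest index with value ≤ 2512: n = 32 (giving 2512).
Indices 14 through 32: 19 terms.

19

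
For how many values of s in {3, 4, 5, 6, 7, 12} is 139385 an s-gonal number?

s = 3: P(3, 527) = 139128 and P(3, 528) = 139656; 139385 is not s-gonal.
s = 4: P(4, 373) = 139129 and P(4, 374) = 139876; 139385 is not s-gonal.
s = 5: P(5, 305) = 139385. ✓
s = 6: P(6, 264) = 139128 and P(6, 265) = 140185; 139385 is not s-gonal.
s = 7: P(7, 236) = 138886 and P(7, 237) = 140067; 139385 is not s-gonal.
s = 12: P(12, 167) = 138777 and P(12, 168) = 140448; 139385 is not s-gonal.
Hits: s ∈ {5} → 1.

1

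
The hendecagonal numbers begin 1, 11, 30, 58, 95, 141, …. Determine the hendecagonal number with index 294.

The 294th hendecagonal number is n(9n−7)/2 with n = 294.
294·(9·294 − 7)/2 = 294·2639/2 = 387933.

387933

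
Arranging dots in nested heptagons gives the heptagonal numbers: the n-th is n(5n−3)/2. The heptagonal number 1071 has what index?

Set n(5n−3)/2 = 1071, giving 5n² − 3n − 2142 = 0.
So n = (3 + 207) / 10 = 210/10 = 21.

21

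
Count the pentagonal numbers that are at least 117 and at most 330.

The n-th pentagonal number is n(3n−1)/2.
Smallest index with value ≥ 117: n = 9 (giving 117).
Largest index with value ≤ 330: n = 15 (giving 330).
Indices 9 through 15: 7 terms.

7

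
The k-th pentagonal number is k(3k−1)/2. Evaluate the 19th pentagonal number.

532

The 19th pentagonal number is n(3n−1)/2 with n = 19.
19·(3·19 − 1)/2 = 19·56/2 = 19·28 = 532.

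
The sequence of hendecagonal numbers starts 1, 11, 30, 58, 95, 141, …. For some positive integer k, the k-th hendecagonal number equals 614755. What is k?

370

Set n(9n−7)/2 = 614755, giving 9n² − 7n − 1229510 = 0.
The discriminant is 49 + 72·614755 = 44262409, and √44262409 = 6653.
So n = (7 + 6653) / 18 = 6660/18 = 370.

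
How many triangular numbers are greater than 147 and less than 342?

9

The n-th triangular number is n(n+1)/2.
Smallest index with value > 147: n = 17 (giving 153).
Largest index with value < 342: n = 25 (giving 325).
Indices 17 through 25: 9 terms.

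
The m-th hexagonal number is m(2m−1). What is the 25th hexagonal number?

The 25th hexagonal number is n(2n−1) with n = 25.
25·(2·25 − 1) = 25·49 = 1225.

1225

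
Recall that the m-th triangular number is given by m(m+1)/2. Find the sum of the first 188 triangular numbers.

1125180

Σ i(i+1)/2 = (Σi² + Σi) / 2 over i = 1..188.
Σi = 17766 and Σi² = 2232594.
(1·2232594 + 1·17766) / 2 = 2250360/2 = 1125180.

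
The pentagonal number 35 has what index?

5

Set n(3n−1)/2 = 35, giving 3n² − n − 70 = 0.
The discriminant is 1 + 24·35 = 841, and √841 = 29.
So n = (1 + 29) / 6 = 30/6 = 5.
Check: 5·(3·5 − 1)/2 = 35. ✓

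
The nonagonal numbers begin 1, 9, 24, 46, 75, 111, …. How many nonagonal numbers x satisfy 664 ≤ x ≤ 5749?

26

The n-th nonagonal number is n(7n−5)/2.
Smallest index with value ≥ 664: n = 15 (giving 750).
Largest index with value ≤ 5749: n = 40 (giving 5500).
Indices 15 through 40: 26 terms.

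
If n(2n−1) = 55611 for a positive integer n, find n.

167

Set n(2n−1) = 55611, giving 2n² − n − 55611 = 0.
The discriminant is 1 + 8·55611 = 444889, and √444889 = 667.
So n = (1 + 667) / 4 = 668/4 = 167.
Check: 167·(2·167 − 1) = 55611. ✓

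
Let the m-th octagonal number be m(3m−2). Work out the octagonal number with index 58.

9976

The 58th octagonal number is n(3n−2) with n = 58.
58·(3·58 − 2) = 58·172 = 9976.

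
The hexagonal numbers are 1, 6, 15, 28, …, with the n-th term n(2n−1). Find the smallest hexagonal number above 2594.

2701

Solve n(2n−1) > 2594 for integer n.
The largest n with value ≤ 2594 is 36 (since 2556 ≤ 2594 < 2701), so the first above is n = 37, value 2701.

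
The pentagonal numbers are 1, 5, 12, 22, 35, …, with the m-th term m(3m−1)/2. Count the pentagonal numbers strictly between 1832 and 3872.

The n-th pentagonal number is n(3n−1)/2.
Smallest index with value > 1832: n = 36 (giving 1926).
Largest index with value < 3872: n = 50 (giving 3725).
Indices 36 through 50: 15 terms.

15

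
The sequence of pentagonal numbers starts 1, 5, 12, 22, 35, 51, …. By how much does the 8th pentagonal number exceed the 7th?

Consecutive pentagonal numbers differ by 3n − 2: here 3·8 − 2 = 22.

22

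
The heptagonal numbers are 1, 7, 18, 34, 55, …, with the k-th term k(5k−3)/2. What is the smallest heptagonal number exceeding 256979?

257121

Solve n(5n−3)/2 > 256979 for integer n.
The largest n with value ≤ 256979 is 320 (since 255520 ≤ 256979 < 257121), so the first above is n = 321, value 257121.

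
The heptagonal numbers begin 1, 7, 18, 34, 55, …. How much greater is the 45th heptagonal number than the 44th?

221

Consecutive heptagonal numbers differ by 5n − 4: here 5·45 − 4 = 221.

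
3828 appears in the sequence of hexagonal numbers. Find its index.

Set n(2n−1) = 3828, giving 2n² − n − 3828 = 0.
The discriminant is 1 + 8·3828 = 30625, and √30625 = 175.
So n = (1 + 175) / 4 = 176/4 = 44.

44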